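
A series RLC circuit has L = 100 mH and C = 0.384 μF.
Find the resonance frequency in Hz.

Step 1 — Resonance condition Im(Z)=0 gives ω₀ = 1/√(LC).
Step 2 — ω₀ = 1/√(0.1·3.84e-07) = 5103 rad/s.
Step 3 — f₀ = ω₀/(2π) = 812.2 Hz.

f₀ = 812.2 Hz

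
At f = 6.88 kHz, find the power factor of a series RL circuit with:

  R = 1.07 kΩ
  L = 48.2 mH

Step 1 — Angular frequency: ω = 2π·f = 2π·6880 = 4.323e+04 rad/s.
Step 2 — Component impedances:
  R: Z = R = 1070 Ω
  L: Z = jωL = j·4.323e+04·0.0482 = 0 + j2084 Ω
Step 3 — Series combination: Z_total = R + L = 1070 + j2084 Ω = 2342∠62.8° Ω.
Step 4 — Power factor: PF = cos(φ) = Re(Z)/|Z| = 1070/2342.3 = 0.4568.
Step 5 — Type: Im(Z) = 2084 ⇒ lagging (phase φ = 62.8°).

PF = 0.4568 (lagging, φ = 62.8°)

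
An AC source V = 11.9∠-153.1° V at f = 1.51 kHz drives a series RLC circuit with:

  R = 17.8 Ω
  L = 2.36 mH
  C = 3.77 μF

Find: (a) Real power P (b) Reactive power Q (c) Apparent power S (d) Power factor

Step 1 — Angular frequency: ω = 2π·f = 2π·1510 = 9488 rad/s.
Step 2 — Component impedances:
  R: Z = R = 17.8 Ω
  L: Z = jωL = j·9488·0.00236 = 0 + j22.39 Ω
  C: Z = 1/(jωC) = -j/(ω·C) = 0 - j27.96 Ω
Step 3 — Series combination: Z_total = R + L + C = 17.8 - j5.567 Ω = 18.65∠-17.4° Ω.
Step 4 — Source phasor: V = 11.9∠-153.1° V = -10.61 - j5.384 V.
Step 5 — Current: I = V / Z = -0.4569 - j0.4454 A = 0.6381∠-135.7° A.
Step 6 — Complex power: S = V·I* = 7.247 - j2.266 VA.
Step 7 — Real power: P = Re(S) = 7.247 W.
Step 8 — Reactive power: Q = Im(S) = -2.266 VAR.
Step 9 — Apparent power: |S| = 7.593 VA.
Step 10 — Power factor: PF = P/|S| = 0.9544 (leading).

(a) P = 7.247 W  (b) Q = -2.266 VAR  (c) S = 7.593 VA  (d) PF = 0.9544 (leading)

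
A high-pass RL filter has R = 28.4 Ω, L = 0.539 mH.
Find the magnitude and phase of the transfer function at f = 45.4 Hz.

Step 1 — Angular frequency: ω = 2π·45.4 = 285.3 rad/s.
Step 2 — Transfer function: H(jω) = jωL/(R + jωL).
Step 3 — Numerator jωL = j·0.1538; denominator R + jωL = 28.4 + j0.1538.
Step 4 — H = 2.931e-05 + j0.005414.
Step 5 — Magnitude: |H| = 0.005414 (-45.3 dB); phase: φ = 89.7°.

|H| = 0.005414 (-45.3 dB), φ = 89.7°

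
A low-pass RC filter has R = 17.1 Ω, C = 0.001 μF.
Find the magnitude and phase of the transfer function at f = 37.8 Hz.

Step 1 — Angular frequency: ω = 2π·37.8 = 237.5 rad/s.
Step 2 — Transfer function: H(jω) = 1/(1 + jωRC).
Step 3 — Denominator: 1 + jωRC = 1 + j·237.5·17.1·1e-09 = 1 + j4.061e-06.
Step 4 — H = 1 - j4.061e-06.
Step 5 — Magnitude: |H| = 1 (-0.0 dB); phase: φ = -0.0°.

|H| = 1 (-0.0 dB), φ = -0.0°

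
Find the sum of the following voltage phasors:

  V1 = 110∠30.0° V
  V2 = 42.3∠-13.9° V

Step 1 — Convert each phasor to rectangular form:
  V1 = 110·(cos(30.0°) + j·sin(30.0°)) = 95.26 + j55 V
  V2 = 42.3·(cos(-13.9°) + j·sin(-13.9°)) = 41.06 - j10.16 V
Step 2 — Sum components: V_total = 136.3 + j44.84 V.
Step 3 — Convert to polar: |V_total| = 143.5 V, ∠V_total = 18.2°.

V_total = 143.5∠18.2° V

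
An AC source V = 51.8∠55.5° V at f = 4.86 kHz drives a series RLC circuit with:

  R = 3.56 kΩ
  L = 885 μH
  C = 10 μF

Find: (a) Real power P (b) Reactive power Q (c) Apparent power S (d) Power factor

Step 1 — Angular frequency: ω = 2π·f = 2π·4860 = 3.054e+04 rad/s.
Step 2 — Component impedances:
  R: Z = R = 3560 Ω
  L: Z = jωL = j·3.054e+04·0.000885 = 0 + j27.02 Ω
  C: Z = 1/(jωC) = -j/(ω·C) = 0 - j3.275 Ω
Step 3 — Series combination: Z_total = R + L + C = 3560 + j23.75 Ω = 3560∠0.4° Ω.
Step 4 — Source phasor: V = 51.8∠55.5° V = 29.34 + j42.69 V.
Step 5 — Current: I = V / Z = 0.008321 + j0.01194 A = 0.01455∠55.1° A.
Step 6 — Complex power: S = V·I* = 0.7537 + j0.005028 VA.
Step 7 — Real power: P = Re(S) = 0.7537 W.
Step 8 — Reactive power: Q = Im(S) = 0.005028 VAR.
Step 9 — Apparent power: |S| = 0.7537 VA.
Step 10 — Power factor: PF = P/|S| = 1 (lagging).

(a) P = 0.7537 W  (b) Q = 0.005028 VAR  (c) S = 0.7537 VA  (d) PF = 1 (lagging)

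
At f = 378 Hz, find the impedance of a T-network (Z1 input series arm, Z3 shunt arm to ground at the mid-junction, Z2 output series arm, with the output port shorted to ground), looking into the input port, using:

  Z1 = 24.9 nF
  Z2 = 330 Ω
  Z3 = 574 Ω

Step 1 — Angular frequency: ω = 2π·f = 2π·378 = 2375 rad/s.
Step 2 — Component impedances:
  Z1: Z = 1/(jωC) = -j/(ω·C) = 0 - j1.691e+04 Ω
  Z2: Z = R = 330 Ω
  Z3: Z = R = 574 Ω
Step 3 — With the output port shorted to ground, the output series arm Z2 runs from the junction to ground; the shunt arm Z3 also runs from the junction to ground. They appear in parallel: Z3 || Z2 = 209.5 Ω.
Step 4 — Series with input arm Z1: Z_in = Z1 + (Z3 || Z2) = 209.5 - j1.691e+04 Ω = 1.691e+04∠-89.3° Ω.

Z = 209.5 - j1.691e+04 Ω = 1.691e+04∠-89.3° Ω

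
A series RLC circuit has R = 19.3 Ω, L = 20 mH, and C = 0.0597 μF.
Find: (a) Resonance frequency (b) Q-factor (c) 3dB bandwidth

Step 1 — Resonance: ω₀ = 1/√(LC) = 1/√(0.02·5.97e-08) = 2.894e+04 rad/s.
Step 2 — f₀ = ω₀/(2π) = 4606 Hz.
Step 3 — Series Q: Q = ω₀L/R = 2.894e+04·0.02/19.3 = 29.99.
Step 4 — Bandwidth: Δω = ω₀/Q = 965 rad/s; BW = Δω/(2π) = 153.6 Hz.

(a) f₀ = 4606 Hz  (b) Q = 29.99  (c) BW = 153.6 Hz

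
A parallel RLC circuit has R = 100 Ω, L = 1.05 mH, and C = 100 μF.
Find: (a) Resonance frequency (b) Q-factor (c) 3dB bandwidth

Step 1 — Resonance: ω₀ = 1/√(LC) = 1/√(0.00105·0.0001) = 3086 rad/s.
Step 2 — f₀ = ω₀/(2π) = 491.2 Hz.
Step 3 — Parallel Q: Q = R/(ω₀L) = 100/(3086·0.00105) = 30.86.
Step 4 — Bandwidth: Δω = ω₀/Q = 100 rad/s; BW = Δω/(2π) = 15.92 Hz.

(a) f₀ = 491.2 Hz  (b) Q = 30.86  (c) BW = 15.92 Hz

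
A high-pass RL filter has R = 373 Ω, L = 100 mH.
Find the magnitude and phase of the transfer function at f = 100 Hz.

Step 1 — Angular frequency: ω = 2π·100 = 628.3 rad/s.
Step 2 — Transfer function: H(jω) = jωL/(R + jωL).
Step 3 — Numerator jωL = j·62.83; denominator R + jωL = 373 + j62.83.
Step 4 — H = 0.02759 + j0.1638.
Step 5 — Magnitude: |H| = 0.1661 (-15.6 dB); phase: φ = 80.4°.

|H| = 0.1661 (-15.6 dB), φ = 80.4°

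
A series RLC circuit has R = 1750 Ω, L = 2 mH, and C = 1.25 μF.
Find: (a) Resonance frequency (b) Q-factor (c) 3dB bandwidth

Step 1 — Resonance: ω₀ = 1/√(LC) = 1/√(0.002·1.25e-06) = 2e+04 rad/s.
Step 2 — f₀ = ω₀/(2π) = 3183 Hz.
Step 3 — Series Q: Q = ω₀L/R = 2e+04·0.002/1750 = 0.02286.
Step 4 — Bandwidth: Δω = ω₀/Q = 8.75e+05 rad/s; BW = Δω/(2π) = 1.393e+05 Hz.

(a) f₀ = 3183 Hz  (b) Q = 0.02286  (c) BW = 1.393e+05 Hz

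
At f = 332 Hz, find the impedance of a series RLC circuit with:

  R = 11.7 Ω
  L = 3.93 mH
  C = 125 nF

Step 1 — Angular frequency: ω = 2π·f = 2π·332 = 2086 rad/s.
Step 2 — Component impedances:
  R: Z = R = 11.7 Ω
  L: Z = jωL = j·2086·0.00393 = 0 + j8.198 Ω
  C: Z = 1/(jωC) = -j/(ω·C) = 0 - j3835 Ω
Step 3 — Series combination: Z_total = R + L + C = 11.7 - j3827 Ω = 3827∠-89.8° Ω.

Z = 11.7 - j3827 Ω = 3827∠-89.8° Ω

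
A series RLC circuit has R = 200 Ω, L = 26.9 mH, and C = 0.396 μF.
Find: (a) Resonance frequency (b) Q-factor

Step 1 — Resonance condition Im(Z)=0 gives ω₀ = 1/√(LC).
Step 2 — ω₀ = 1/√(0.0269·3.96e-07) = 9689 rad/s.
Step 3 — f₀ = ω₀/(2π) = 1542 Hz.
Step 4 — Series Q: Q = ω₀L/R = 9689·0.0269/200 = 1.303.

(a) f₀ = 1542 Hz  (b) Q = 1.303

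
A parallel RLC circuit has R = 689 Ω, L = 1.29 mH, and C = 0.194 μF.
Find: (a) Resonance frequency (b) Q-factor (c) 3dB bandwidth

Step 1 — Resonance: ω₀ = 1/√(LC) = 1/√(0.00129·1.94e-07) = 6.321e+04 rad/s.
Step 2 — f₀ = ω₀/(2π) = 1.006e+04 Hz.
Step 3 — Parallel Q: Q = R/(ω₀L) = 689/(6.321e+04·0.00129) = 8.449.
Step 4 — Bandwidth: Δω = ω₀/Q = 7481 rad/s; BW = Δω/(2π) = 1191 Hz.

(a) f₀ = 1.006e+04 Hz  (b) Q = 8.449  (c) BW = 1191 Hz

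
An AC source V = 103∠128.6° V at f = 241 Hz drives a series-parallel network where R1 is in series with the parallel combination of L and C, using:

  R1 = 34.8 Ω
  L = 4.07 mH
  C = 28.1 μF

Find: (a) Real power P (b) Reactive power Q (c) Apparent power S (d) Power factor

Step 1 — Angular frequency: ω = 2π·f = 2π·241 = 1514 rad/s.
Step 2 — Component impedances:
  R1: Z = R = 34.8 Ω
  L: Z = jωL = j·1514·0.00407 = 0 + j6.163 Ω
  C: Z = 1/(jωC) = -j/(ω·C) = 0 - j23.5 Ω
Step 3 — Parallel branch: L || C = 1/(1/L + 1/C) = 0 + j8.354 Ω.
Step 4 — Series with R1: Z_total = R1 + (L || C) = 34.8 + j8.354 Ω = 35.79∠13.5° Ω.
Step 5 — Source phasor: V = 103∠128.6° V = -64.26 + j80.5 V.
Step 6 — Current: I = V / Z = -1.221 + j2.606 A = 2.878∠115.1° A.
Step 7 — Complex power: S = V·I* = 288.2 + j69.19 VA.
Step 8 — Real power: P = Re(S) = 288.2 W.
Step 9 — Reactive power: Q = Im(S) = 69.19 VAR.
Step 10 — Apparent power: |S| = 296.4 VA.
Step 11 — Power factor: PF = P/|S| = 0.9724 (lagging).

(a) P = 288.2 W  (b) Q = 69.19 VAR  (c) S = 296.4 VA  (d) PF = 0.9724 (lagging)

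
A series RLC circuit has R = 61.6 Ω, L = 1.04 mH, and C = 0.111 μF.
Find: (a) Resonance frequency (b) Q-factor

Step 1 — Resonance condition Im(Z)=0 gives ω₀ = 1/√(LC).
Step 2 — ω₀ = 1/√(0.00104·1.11e-07) = 9.307e+04 rad/s.
Step 3 — f₀ = ω₀/(2π) = 1.481e+04 Hz.
Step 4 — Series Q: Q = ω₀L/R = 9.307e+04·0.00104/61.6 = 1.571.

(a) f₀ = 1.481e+04 Hz  (b) Q = 1.571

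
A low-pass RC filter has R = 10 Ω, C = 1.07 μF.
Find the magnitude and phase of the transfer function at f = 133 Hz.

Step 1 — Angular frequency: ω = 2π·133 = 835.7 rad/s.
Step 2 — Transfer function: H(jω) = 1/(1 + jωRC).
Step 3 — Denominator: 1 + jωRC = 1 + j·835.7·10·1.07e-06 = 1 + j0.008942.
Step 4 — H = 0.9999 - j0.008941.
Step 5 — Magnitude: |H| = 1 (-0.0 dB); phase: φ = -0.5°.

|H| = 1 (-0.0 dB), φ = -0.5°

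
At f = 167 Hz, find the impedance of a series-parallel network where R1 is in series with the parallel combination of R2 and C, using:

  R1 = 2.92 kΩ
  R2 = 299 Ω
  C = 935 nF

Step 1 — Angular frequency: ω = 2π·f = 2π·167 = 1049 rad/s.
Step 2 — Component impedances:
  R1: Z = R = 2920 Ω
  R2: Z = R = 299 Ω
  C: Z = 1/(jωC) = -j/(ω·C) = 0 - j1019 Ω
Step 3 — Parallel branch: R2 || C = 1/(1/R2 + 1/C) = 275.3 - j80.76 Ω.
Step 4 — Series with R1: Z_total = R1 + (R2 || C) = 3195 - j80.76 Ω = 3196∠-1.4° Ω.

Z = 3195 - j80.76 Ω = 3196∠-1.4° Ω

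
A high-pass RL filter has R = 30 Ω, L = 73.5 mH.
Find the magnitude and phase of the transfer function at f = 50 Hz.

Step 1 — Angular frequency: ω = 2π·50 = 314.2 rad/s.
Step 2 — Transfer function: H(jω) = jωL/(R + jωL).
Step 3 — Numerator jωL = j·23.09; denominator R + jωL = 30 + j23.09.
Step 4 — H = 0.372 + j0.4833.
Step 5 — Magnitude: |H| = 0.6099 (-4.3 dB); phase: φ = 52.4°.

|H| = 0.6099 (-4.3 dB), φ = 52.4°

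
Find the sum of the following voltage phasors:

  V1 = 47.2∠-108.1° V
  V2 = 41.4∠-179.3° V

Step 1 — Convert each phasor to rectangular form:
  V1 = 47.2·(cos(-108.1°) + j·sin(-108.1°)) = -14.66 - j44.86 V
  V2 = 41.4·(cos(-179.3°) + j·sin(-179.3°)) = -41.4 - j0.5058 V
Step 2 — Sum components: V_total = -56.06 - j45.37 V.
Step 3 — Convert to polar: |V_total| = 72.12 V, ∠V_total = -141.0°.

V_total = 72.12∠-141.0° V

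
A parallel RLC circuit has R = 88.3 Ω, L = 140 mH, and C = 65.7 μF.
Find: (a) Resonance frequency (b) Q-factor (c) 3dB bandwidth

Step 1 — Resonance: ω₀ = 1/√(LC) = 1/√(0.14·6.57e-05) = 329.7 rad/s.
Step 2 — f₀ = ω₀/(2π) = 52.48 Hz.
Step 3 — Parallel Q: Q = R/(ω₀L) = 88.3/(329.7·0.14) = 1.913.
Step 4 — Bandwidth: Δω = ω₀/Q = 172.4 rad/s; BW = Δω/(2π) = 27.43 Hz.

(a) f₀ = 52.48 Hz  (b) Q = 1.913  (c) BW = 27.43 Hz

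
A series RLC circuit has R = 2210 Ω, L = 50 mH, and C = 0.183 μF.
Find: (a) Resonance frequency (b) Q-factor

Step 1 — Resonance condition Im(Z)=0 gives ω₀ = 1/√(LC).
Step 2 — ω₀ = 1/√(0.05·1.83e-07) = 1.045e+04 rad/s.
Step 3 — f₀ = ω₀/(2π) = 1664 Hz.
Step 4 — Series Q: Q = ω₀L/R = 1.045e+04·0.05/2210 = 0.2365.

(a) f₀ = 1664 Hz  (b) Q = 0.2365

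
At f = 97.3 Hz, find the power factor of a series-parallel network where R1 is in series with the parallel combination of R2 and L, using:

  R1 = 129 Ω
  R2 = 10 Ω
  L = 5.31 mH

Step 1 — Angular frequency: ω = 2π·f = 2π·97.3 = 611.4 rad/s.
Step 2 — Component impedances:
  R1: Z = R = 129 Ω
  R2: Z = R = 10 Ω
  L: Z = jωL = j·611.4·0.00531 = 0 + j3.246 Ω
Step 3 — Parallel branch: R2 || L = 1/(1/R2 + 1/L) = 0.9534 + j2.937 Ω.
Step 4 — Series with R1: Z_total = R1 + (R2 || L) = 130 + j2.937 Ω = 130∠1.3° Ω.
Step 5 — Power factor: PF = cos(φ) = Re(Z)/|Z| = 129.95/129.99 = 0.9997.
Step 6 — Type: Im(Z) = 2.937 ⇒ lagging (phase φ = 1.3°).

PF = 0.9997 (lagging, φ = 1.3°)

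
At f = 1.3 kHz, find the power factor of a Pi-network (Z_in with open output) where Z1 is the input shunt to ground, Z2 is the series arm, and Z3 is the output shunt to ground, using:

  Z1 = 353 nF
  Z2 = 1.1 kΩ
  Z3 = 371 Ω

Step 1 — Angular frequency: ω = 2π·f = 2π·1300 = 8168 rad/s.
Step 2 — Component impedances:
  Z1: Z = 1/(jωC) = -j/(ω·C) = 0 - j346.8 Ω
  Z2: Z = R = 1100 Ω
  Z3: Z = R = 371 Ω
Step 3 — With open output, the series arm Z2 and the output shunt Z3 appear in series to ground: Z2 + Z3 = 1471 Ω.
Step 4 — Parallel with input shunt Z1: Z_in = Z1 || (Z2 + Z3) = 77.46 - j328.6 Ω = 337.6∠-76.7° Ω.
Step 5 — Power factor: PF = cos(φ) = Re(Z)/|Z| = 77.464/337.56 = 0.2295.
Step 6 — Type: Im(Z) = -328.6 ⇒ leading (phase φ = -76.7°).

PF = 0.2295 (leading, φ = -76.7°)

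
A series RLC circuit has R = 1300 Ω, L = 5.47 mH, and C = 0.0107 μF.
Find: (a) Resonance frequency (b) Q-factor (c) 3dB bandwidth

Step 1 — Resonance condition Im(Z)=0 gives ω₀ = 1/√(LC).
Step 2 — ω₀ = 1/√(0.00547·1.07e-08) = 1.307e+05 rad/s.
Step 3 — f₀ = ω₀/(2π) = 2.08e+04 Hz.
Step 4 — Series Q: Q = ω₀L/R = 1.307e+05·0.00547/1300 = 0.55.
Step 5 — 3dB bandwidth: Δω = ω₀/Q = 2.377e+05 rad/s; BW = Δω/(2π) = 3.782e+04 Hz.

(a) f₀ = 2.08e+04 Hz  (b) Q = 0.55  (c) BW = 3.782e+04 Hz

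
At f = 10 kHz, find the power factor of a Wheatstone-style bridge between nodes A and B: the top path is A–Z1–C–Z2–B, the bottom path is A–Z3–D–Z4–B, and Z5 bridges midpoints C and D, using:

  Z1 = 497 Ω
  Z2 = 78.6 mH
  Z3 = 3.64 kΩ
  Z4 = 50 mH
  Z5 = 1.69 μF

Step 1 — Angular frequency: ω = 2π·f = 2π·1e+04 = 6.283e+04 rad/s.
Step 2 — Component impedances:
  Z1: Z = R = 497 Ω
  Z2: Z = jωL = j·6.283e+04·0.0786 = 0 + j4939 Ω
  Z3: Z = R = 3640 Ω
  Z4: Z = jωL = j·6.283e+04·0.05 = 0 + j3142 Ω
  Z5: Z = 1/(jωC) = -j/(ω·C) = 0 - j9.417 Ω
Step 3 — Bridge requires nodal analysis (the Z5 bridge couples midpoints C and D, so the two paths cannot be reduced to a simple series/parallel combination). Setting node B to ground and injecting 1 A at node A, the 3-node admittance system at A, C, D solves to V_A = Z_AB = 437.3 + j1918 Ω = 1967∠77.2° Ω.
Step 4 — Power factor: PF = cos(φ) = Re(Z)/|Z| = 437.3/1967 = 0.2223.
Step 5 — Type: Im(Z) = 1918 ⇒ lagging (phase φ = 77.2°).

PF = 0.2223 (lagging, φ = 77.2°)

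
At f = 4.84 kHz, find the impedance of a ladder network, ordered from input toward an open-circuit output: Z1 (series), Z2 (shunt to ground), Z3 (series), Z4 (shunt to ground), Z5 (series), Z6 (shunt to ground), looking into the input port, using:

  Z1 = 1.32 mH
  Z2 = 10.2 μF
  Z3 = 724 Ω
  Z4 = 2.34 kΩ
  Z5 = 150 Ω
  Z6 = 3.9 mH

Step 1 — Angular frequency: ω = 2π·f = 2π·4840 = 3.041e+04 rad/s.
Step 2 — Component impedances:
  Z1: Z = jωL = j·3.041e+04·0.00132 = 0 + j40.14 Ω
  Z2: Z = 1/(jωC) = -j/(ω·C) = 0 - j3.224 Ω
  Z3: Z = R = 724 Ω
  Z4: Z = R = 2340 Ω
  Z5: Z = R = 150 Ω
  Z6: Z = jωL = j·3.041e+04·0.0039 = 0 + j118.6 Ω
Step 3 — Ladder network (open output): work backward from the far end, alternating series and parallel combinations. Z_in = 0.01179 + j36.92 Ω = 36.92∠90.0° Ω.

Z = 0.01179 + j36.92 Ω = 36.92∠90.0° Ω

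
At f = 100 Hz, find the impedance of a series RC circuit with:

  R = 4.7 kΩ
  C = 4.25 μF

Step 1 — Angular frequency: ω = 2π·f = 2π·100 = 628.3 rad/s.
Step 2 — Component impedances:
  R: Z = R = 4700 Ω
  C: Z = 1/(jωC) = -j/(ω·C) = 0 - j374.5 Ω
Step 3 — Series combination: Z_total = R + C = 4700 - j374.5 Ω = 4715∠-4.6° Ω.

Z = 4700 - j374.5 Ω = 4715∠-4.6° Ω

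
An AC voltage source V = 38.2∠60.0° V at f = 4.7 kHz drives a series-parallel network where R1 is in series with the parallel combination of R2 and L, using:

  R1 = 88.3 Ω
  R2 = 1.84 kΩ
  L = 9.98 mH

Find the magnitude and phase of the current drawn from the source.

Step 1 — Angular frequency: ω = 2π·f = 2π·4700 = 2.953e+04 rad/s.
Step 2 — Component impedances:
  R1: Z = R = 88.3 Ω
  R2: Z = R = 1840 Ω
  L: Z = jωL = j·2.953e+04·0.00998 = 0 + j294.7 Ω
Step 3 — Parallel branch: R2 || L = 1/(1/R2 + 1/L) = 46.03 + j287.3 Ω.
Step 4 — Series with R1: Z_total = R1 + (R2 || L) = 134.3 + j287.3 Ω = 317.2∠64.9° Ω.
Step 5 — Source phasor: V = 38.2∠60.0° V = 19.1 + j33.08 V.
Step 6 — Ohm's law: I = V / Z_total = (19.1 + j33.08) / (134.3 + j287.3) = 0.12 - j0.01038 A.
Step 7 — Convert to polar: |I| = 0.1204 A, ∠I = -4.9°.

I = 0.1204∠-4.9° A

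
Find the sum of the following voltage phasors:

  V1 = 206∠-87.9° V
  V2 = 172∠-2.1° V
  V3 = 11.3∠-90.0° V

Step 1 — Convert each phasor to rectangular form:
  V1 = 206·(cos(-87.9°) + j·sin(-87.9°)) = 7.549 - j205.9 V
  V2 = 172·(cos(-2.1°) + j·sin(-2.1°)) = 171.9 - j6.303 V
  V3 = 11.3·(cos(-90.0°) + j·sin(-90.0°)) = 0 - j11.3 V
Step 2 — Sum components: V_total = 179.4 - j223.5 V.
Step 3 — Convert to polar: |V_total| = 286.6 V, ∠V_total = -51.2°.

V_total = 286.6∠-51.2° V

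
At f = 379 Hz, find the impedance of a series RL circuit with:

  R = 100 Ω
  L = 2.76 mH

Step 1 — Angular frequency: ω = 2π·f = 2π·379 = 2381 rad/s.
Step 2 — Component impedances:
  R: Z = R = 100 Ω
  L: Z = jωL = j·2381·0.00276 = 0 + j6.572 Ω
Step 3 — Series combination: Z_total = R + L = 100 + j6.572 Ω = 100.2∠3.8° Ω.

Z = 100 + j6.572 Ω = 100.2∠3.8° Ω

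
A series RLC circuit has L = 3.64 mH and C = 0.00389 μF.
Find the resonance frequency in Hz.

Step 1 — Resonance condition Im(Z)=0 gives ω₀ = 1/√(LC).
Step 2 — ω₀ = 1/√(0.00364·3.89e-09) = 2.658e+05 rad/s.
Step 3 — f₀ = ω₀/(2π) = 4.23e+04 Hz.

f₀ = 4.23e+04 Hz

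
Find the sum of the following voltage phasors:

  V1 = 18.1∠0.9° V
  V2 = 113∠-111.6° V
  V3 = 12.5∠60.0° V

Step 1 — Convert each phasor to rectangular form:
  V1 = 18.1·(cos(0.9°) + j·sin(0.9°)) = 18.1 + j0.2843 V
  V2 = 113·(cos(-111.6°) + j·sin(-111.6°)) = -41.6 - j105.1 V
  V3 = 12.5·(cos(60.0°) + j·sin(60.0°)) = 6.25 + j10.83 V
Step 2 — Sum components: V_total = -17.25 - j93.96 V.
Step 3 — Convert to polar: |V_total| = 95.53 V, ∠V_total = -100.4°.

V_total = 95.53∠-100.4° V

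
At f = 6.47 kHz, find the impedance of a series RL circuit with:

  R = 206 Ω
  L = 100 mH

Step 1 — Angular frequency: ω = 2π·f = 2π·6470 = 4.065e+04 rad/s.
Step 2 — Component impedances:
  R: Z = R = 206 Ω
  L: Z = jωL = j·4.065e+04·0.1 = 0 + j4065 Ω
Step 3 — Series combination: Z_total = R + L = 206 + j4065 Ω = 4070∠87.1° Ω.

Z = 206 + j4065 Ω = 4070∠87.1° Ω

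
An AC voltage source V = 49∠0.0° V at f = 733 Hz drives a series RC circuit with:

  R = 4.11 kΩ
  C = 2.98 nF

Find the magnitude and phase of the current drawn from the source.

Step 1 — Angular frequency: ω = 2π·f = 2π·733 = 4606 rad/s.
Step 2 — Component impedances:
  R: Z = R = 4110 Ω
  C: Z = 1/(jωC) = -j/(ω·C) = 0 - j7.286e+04 Ω
Step 3 — Series combination: Z_total = R + C = 4110 - j7.286e+04 Ω = 7.298e+04∠-86.8° Ω.
Step 4 — Source phasor: V = 49∠0.0° V = 49 V.
Step 5 — Ohm's law: I = V / Z_total = (49) / (4110 - j7.286e+04) = 3.781e-05 + j0.0006704 A.
Step 6 — Convert to polar: |I| = 0.0006714 A, ∠I = 86.8°.

I = 0.0006714∠86.8° A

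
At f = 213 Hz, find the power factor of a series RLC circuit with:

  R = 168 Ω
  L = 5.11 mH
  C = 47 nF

Step 1 — Angular frequency: ω = 2π·f = 2π·213 = 1338 rad/s.
Step 2 — Component impedances:
  R: Z = R = 168 Ω
  L: Z = jωL = j·1338·0.00511 = 0 + j6.839 Ω
  C: Z = 1/(jωC) = -j/(ω·C) = 0 - j1.59e+04 Ω
Step 3 — Series combination: Z_total = R + L + C = 168 - j1.589e+04 Ω = 1.589e+04∠-89.4° Ω.
Step 4 — Power factor: PF = cos(φ) = Re(Z)/|Z| = 168/1.589e+04 = 0.01057.
Step 5 — Type: Im(Z) = -1.589e+04 ⇒ leading (phase φ = -89.4°).

PF = 0.01057 (leading, φ = -89.4°)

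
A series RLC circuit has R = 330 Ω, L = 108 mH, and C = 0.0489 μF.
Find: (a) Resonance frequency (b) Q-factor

Step 1 — Resonance condition Im(Z)=0 gives ω₀ = 1/√(LC).
Step 2 — ω₀ = 1/√(0.108·4.89e-08) = 1.376e+04 rad/s.
Step 3 — f₀ = ω₀/(2π) = 2190 Hz.
Step 4 — Series Q: Q = ω₀L/R = 1.376e+04·0.108/330 = 4.503.

(a) f₀ = 2190 Hz  (b) Q = 4.503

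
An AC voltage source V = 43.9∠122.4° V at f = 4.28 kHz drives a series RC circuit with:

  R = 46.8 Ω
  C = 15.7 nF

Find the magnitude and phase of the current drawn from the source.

Step 1 — Angular frequency: ω = 2π·f = 2π·4280 = 2.689e+04 rad/s.
Step 2 — Component impedances:
  R: Z = R = 46.8 Ω
  C: Z = 1/(jωC) = -j/(ω·C) = 0 - j2369 Ω
Step 3 — Series combination: Z_total = R + C = 46.8 - j2369 Ω = 2369∠-88.9° Ω.
Step 4 — Source phasor: V = 43.9∠122.4° V = -23.52 + j37.07 V.
Step 5 — Ohm's law: I = V / Z_total = (-23.52 + j37.07) / (46.8 - j2369) = -0.01584 - j0.009618 A.
Step 6 — Convert to polar: |I| = 0.01853 A, ∠I = -148.7°.

I = 0.01853∠-148.7° A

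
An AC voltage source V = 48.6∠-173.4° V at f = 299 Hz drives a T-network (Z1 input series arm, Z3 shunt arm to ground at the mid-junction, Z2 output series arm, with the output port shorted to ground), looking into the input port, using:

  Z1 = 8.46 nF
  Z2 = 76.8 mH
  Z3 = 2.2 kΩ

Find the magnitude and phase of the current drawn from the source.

Step 1 — Angular frequency: ω = 2π·f = 2π·299 = 1879 rad/s.
Step 2 — Component impedances:
  Z1: Z = 1/(jωC) = -j/(ω·C) = 0 - j6.292e+04 Ω
  Z2: Z = jωL = j·1879·0.0768 = 0 + j144.3 Ω
  Z3: Z = R = 2200 Ω
Step 3 — With the output port shorted to ground, the output series arm Z2 runs from the junction to ground; the shunt arm Z3 also runs from the junction to ground. They appear in parallel: Z3 || Z2 = 9.422 + j143.7 Ω.
Step 4 — Series with input arm Z1: Z_in = Z1 + (Z3 || Z2) = 9.422 - j6.277e+04 Ω = 6.277e+04∠-90.0° Ω.
Step 5 — Source phasor: V = 48.6∠-173.4° V = -48.28 - j5.586 V.
Step 6 — Ohm's law: I = V / Z_total = (-48.28 - j5.586) / (9.422 - j6.277e+04) = 8.887e-05 - j0.0007691 A.
Step 7 — Convert to polar: |I| = 0.0007742 A, ∠I = -83.4°.

I = 0.0007742∠-83.4° A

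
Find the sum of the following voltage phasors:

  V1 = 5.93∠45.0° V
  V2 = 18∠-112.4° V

Step 1 — Convert each phasor to rectangular form:
  V1 = 5.93·(cos(45.0°) + j·sin(45.0°)) = 4.193 + j4.193 V
  V2 = 18·(cos(-112.4°) + j·sin(-112.4°)) = -6.859 - j16.64 V
Step 2 — Sum components: V_total = -2.666 - j12.45 V.
Step 3 — Convert to polar: |V_total| = 12.73 V, ∠V_total = -102.1°.

V_total = 12.73∠-102.1° V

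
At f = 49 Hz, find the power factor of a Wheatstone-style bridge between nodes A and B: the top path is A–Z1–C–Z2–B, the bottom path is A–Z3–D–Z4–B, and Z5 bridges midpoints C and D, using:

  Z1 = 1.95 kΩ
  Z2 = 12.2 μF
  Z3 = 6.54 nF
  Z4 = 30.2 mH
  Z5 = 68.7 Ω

Step 1 — Angular frequency: ω = 2π·f = 2π·49 = 307.9 rad/s.
Step 2 — Component impedances:
  Z1: Z = R = 1950 Ω
  Z2: Z = 1/(jωC) = -j/(ω·C) = 0 - j266.2 Ω
  Z3: Z = 1/(jωC) = -j/(ω·C) = 0 - j4.966e+05 Ω
  Z4: Z = jωL = j·307.9·0.0302 = 0 + j9.298 Ω
  Z5: Z = R = 68.7 Ω
Step 3 — Bridge requires nodal analysis (the Z5 bridge couples midpoints C and D, so the two paths cannot be reduced to a simple series/parallel combination). Setting node B to ground and injecting 1 A at node A, the 3-node admittance system at A, C, D solves to V_A = Z_AB = 2019 - j16.96 Ω = 2019∠-0.5° Ω.
Step 4 — Power factor: PF = cos(φ) = Re(Z)/|Z| = 2019/2019 = 1.
Step 5 — Type: Im(Z) = -16.96 ⇒ leading (phase φ = -0.5°).

PF = 1 (leading, φ = -0.5°)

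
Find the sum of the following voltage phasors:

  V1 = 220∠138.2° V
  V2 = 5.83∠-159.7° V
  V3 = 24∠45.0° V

Step 1 — Convert each phasor to rectangular form:
  V1 = 220·(cos(138.2°) + j·sin(138.2°)) = -164 + j146.6 V
  V2 = 5.83·(cos(-159.7°) + j·sin(-159.7°)) = -5.468 - j2.023 V
  V3 = 24·(cos(45.0°) + j·sin(45.0°)) = 16.97 + j16.97 V
Step 2 — Sum components: V_total = -152.5 + j161.6 V.
Step 3 — Convert to polar: |V_total| = 222.2 V, ∠V_total = 133.3°.

V_total = 222.2∠133.3° V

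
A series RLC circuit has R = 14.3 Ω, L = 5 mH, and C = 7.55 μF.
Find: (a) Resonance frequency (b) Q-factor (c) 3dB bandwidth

Step 1 — Resonance: ω₀ = 1/√(LC) = 1/√(0.005·7.55e-06) = 5147 rad/s.
Step 2 — f₀ = ω₀/(2π) = 819.1 Hz.
Step 3 — Series Q: Q = ω₀L/R = 5147·0.005/14.3 = 1.8.
Step 4 — Bandwidth: Δω = ω₀/Q = 2860 rad/s; BW = Δω/(2π) = 455.2 Hz.

(a) f₀ = 819.1 Hz  (b) Q = 1.8  (c) BW = 455.2 Hz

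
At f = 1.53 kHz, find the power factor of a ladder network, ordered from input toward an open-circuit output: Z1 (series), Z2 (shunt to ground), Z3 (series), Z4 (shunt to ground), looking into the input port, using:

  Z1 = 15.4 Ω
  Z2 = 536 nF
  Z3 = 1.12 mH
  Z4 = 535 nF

Step 1 — Angular frequency: ω = 2π·f = 2π·1530 = 9613 rad/s.
Step 2 — Component impedances:
  Z1: Z = R = 15.4 Ω
  Z2: Z = 1/(jωC) = -j/(ω·C) = 0 - j194.1 Ω
  Z3: Z = jωL = j·9613·0.00112 = 0 + j10.77 Ω
  Z4: Z = 1/(jωC) = -j/(ω·C) = 0 - j194.4 Ω
Step 3 — Ladder network (open output): work backward from the far end, alternating series and parallel combinations. Z_in = 15.4 - j94.36 Ω = 95.61∠-80.7° Ω.
Step 4 — Power factor: PF = cos(φ) = Re(Z)/|Z| = 15.4/95.61 = 0.1611.
Step 5 — Type: Im(Z) = -94.36 ⇒ leading (phase φ = -80.7°).

PF = 0.1611 (leading, φ = -80.7°)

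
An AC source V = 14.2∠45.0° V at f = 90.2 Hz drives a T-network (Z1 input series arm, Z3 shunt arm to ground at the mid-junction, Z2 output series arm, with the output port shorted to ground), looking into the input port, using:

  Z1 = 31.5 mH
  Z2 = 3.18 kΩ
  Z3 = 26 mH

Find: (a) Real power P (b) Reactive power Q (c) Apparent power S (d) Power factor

Step 1 — Angular frequency: ω = 2π·f = 2π·90.2 = 566.7 rad/s.
Step 2 — Component impedances:
  Z1: Z = jωL = j·566.7·0.0315 = 0 + j17.85 Ω
  Z2: Z = R = 3180 Ω
  Z3: Z = jωL = j·566.7·0.026 = 0 + j14.74 Ω
Step 3 — With the output port shorted to ground, the output series arm Z2 runs from the junction to ground; the shunt arm Z3 also runs from the junction to ground. They appear in parallel: Z3 || Z2 = 0.06828 + j14.74 Ω.
Step 4 — Series with input arm Z1: Z_in = Z1 + (Z3 || Z2) = 0.06828 + j32.59 Ω = 32.59∠89.9° Ω.
Step 5 — Source phasor: V = 14.2∠45.0° V = 10.04 + j10.04 V.
Step 6 — Current: I = V / Z = 0.3088 - j0.3075 A = 0.4357∠-44.9° A.
Step 7 — Complex power: S = V·I* = 0.01296 + j6.188 VA.
Step 8 — Real power: P = Re(S) = 0.01296 W.
Step 9 — Reactive power: Q = Im(S) = 6.188 VAR.
Step 10 — Apparent power: |S| = 6.188 VA.
Step 11 — Power factor: PF = P/|S| = 0.002095 (lagging).

(a) P = 0.01296 W  (b) Q = 6.188 VAR  (c) S = 6.188 VA  (d) PF = 0.002095 (lagging)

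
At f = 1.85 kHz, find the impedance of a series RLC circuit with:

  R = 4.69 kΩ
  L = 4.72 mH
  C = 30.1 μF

Step 1 — Angular frequency: ω = 2π·f = 2π·1850 = 1.162e+04 rad/s.
Step 2 — Component impedances:
  R: Z = R = 4690 Ω
  L: Z = jωL = j·1.162e+04·0.00472 = 0 + j54.86 Ω
  C: Z = 1/(jωC) = -j/(ω·C) = 0 - j2.858 Ω
Step 3 — Series combination: Z_total = R + L + C = 4690 + j52.01 Ω = 4690∠0.6° Ω.

Z = 4690 + j52.01 Ω = 4690∠0.6° Ω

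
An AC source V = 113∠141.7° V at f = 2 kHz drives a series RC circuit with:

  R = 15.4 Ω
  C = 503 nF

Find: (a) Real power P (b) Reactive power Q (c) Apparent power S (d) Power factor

Step 1 — Angular frequency: ω = 2π·f = 2π·2000 = 1.257e+04 rad/s.
Step 2 — Component impedances:
  R: Z = R = 15.4 Ω
  C: Z = 1/(jωC) = -j/(ω·C) = 0 - j158.2 Ω
Step 3 — Series combination: Z_total = R + C = 15.4 - j158.2 Ω = 159∠-84.4° Ω.
Step 4 — Source phasor: V = 113∠141.7° V = -88.68 + j70.04 V.
Step 5 — Current: I = V / Z = -0.4926 - j0.5126 A = 0.7109∠-133.9° A.
Step 6 — Complex power: S = V·I* = 7.783 - j79.95 VA.
Step 7 — Real power: P = Re(S) = 7.783 W.
Step 8 — Reactive power: Q = Im(S) = -79.95 VAR.
Step 9 — Apparent power: |S| = 80.33 VA.
Step 10 — Power factor: PF = P/|S| = 0.09688 (leading).

(a) P = 7.783 W  (b) Q = -79.95 VAR  (c) S = 80.33 VA  (d) PF = 0.09688 (leading)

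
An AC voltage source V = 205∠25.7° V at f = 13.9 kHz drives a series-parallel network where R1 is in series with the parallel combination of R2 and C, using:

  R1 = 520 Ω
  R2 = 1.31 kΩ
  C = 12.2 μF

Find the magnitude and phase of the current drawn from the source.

Step 1 — Angular frequency: ω = 2π·f = 2π·1.39e+04 = 8.734e+04 rad/s.
Step 2 — Component impedances:
  R1: Z = R = 520 Ω
  R2: Z = R = 1310 Ω
  C: Z = 1/(jωC) = -j/(ω·C) = 0 - j0.9385 Ω
Step 3 — Parallel branch: R2 || C = 1/(1/R2 + 1/C) = 0.0006724 - j0.9385 Ω.
Step 4 — Series with R1: Z_total = R1 + (R2 || C) = 520 - j0.9385 Ω = 520∠-0.1° Ω.
Step 5 — Source phasor: V = 205∠25.7° V = 184.7 + j88.9 V.
Step 6 — Ohm's law: I = V / Z_total = (184.7 + j88.9) / (520 - j0.9385) = 0.3549 + j0.1716 A.
Step 7 — Convert to polar: |I| = 0.3942 A, ∠I = 25.8°.

I = 0.3942∠25.8° A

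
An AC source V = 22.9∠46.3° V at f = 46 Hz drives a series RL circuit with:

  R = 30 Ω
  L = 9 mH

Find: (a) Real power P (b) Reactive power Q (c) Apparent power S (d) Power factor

Step 1 — Angular frequency: ω = 2π·f = 2π·46 = 289 rad/s.
Step 2 — Component impedances:
  R: Z = R = 30 Ω
  L: Z = jωL = j·289·0.009 = 0 + j2.601 Ω
Step 3 — Series combination: Z_total = R + L = 30 + j2.601 Ω = 30.11∠5.0° Ω.
Step 4 — Source phasor: V = 22.9∠46.3° V = 15.82 + j16.56 V.
Step 5 — Current: I = V / Z = 0.5709 + j0.5024 A = 0.7605∠41.3° A.
Step 6 — Complex power: S = V·I* = 17.35 + j1.504 VA.
Step 7 — Real power: P = Re(S) = 17.35 W.
Step 8 — Reactive power: Q = Im(S) = 1.504 VAR.
Step 9 — Apparent power: |S| = 17.41 VA.
Step 10 — Power factor: PF = P/|S| = 0.9963 (lagging).

(a) P = 17.35 W  (b) Q = 1.504 VAR  (c) S = 17.41 VA  (d) PF = 0.9963 (lagging)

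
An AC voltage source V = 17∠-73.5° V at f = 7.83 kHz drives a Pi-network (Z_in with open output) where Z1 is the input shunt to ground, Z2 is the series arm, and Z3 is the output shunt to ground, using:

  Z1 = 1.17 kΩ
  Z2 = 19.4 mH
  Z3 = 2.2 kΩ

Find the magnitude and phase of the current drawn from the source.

Step 1 — Angular frequency: ω = 2π·f = 2π·7830 = 4.92e+04 rad/s.
Step 2 — Component impedances:
  Z1: Z = R = 1170 Ω
  Z2: Z = jωL = j·4.92e+04·0.0194 = 0 + j954.4 Ω
  Z3: Z = R = 2200 Ω
Step 3 — With open output, the series arm Z2 and the output shunt Z3 appear in series to ground: Z2 + Z3 = 2200 + j954.4 Ω.
Step 4 — Parallel with input shunt Z1: Z_in = Z1 || (Z2 + Z3) = 794 + j106.5 Ω = 801.1∠7.6° Ω.
Step 5 — Source phasor: V = 17∠-73.5° V = 4.828 - j16.3 V.
Step 6 — Ohm's law: I = V / Z_total = (4.828 - j16.3) / (794 + j106.5) = 0.003269 - j0.02097 A.
Step 7 — Convert to polar: |I| = 0.02122 A, ∠I = -81.1°.

I = 0.02122∠-81.1° A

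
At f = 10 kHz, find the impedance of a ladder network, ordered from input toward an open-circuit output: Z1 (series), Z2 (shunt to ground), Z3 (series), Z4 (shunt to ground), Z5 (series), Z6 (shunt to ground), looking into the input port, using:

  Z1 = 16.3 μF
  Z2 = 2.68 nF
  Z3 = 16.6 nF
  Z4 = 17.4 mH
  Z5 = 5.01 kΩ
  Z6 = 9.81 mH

Step 1 — Angular frequency: ω = 2π·f = 2π·1e+04 = 6.283e+04 rad/s.
Step 2 — Component impedances:
  Z1: Z = 1/(jωC) = -j/(ω·C) = 0 - j0.9764 Ω
  Z2: Z = 1/(jωC) = -j/(ω·C) = 0 - j5939 Ω
  Z3: Z = 1/(jωC) = -j/(ω·C) = 0 - j958.8 Ω
  Z4: Z = jωL = j·6.283e+04·0.0174 = 0 + j1093 Ω
  Z5: Z = R = 5010 Ω
  Z6: Z = jωL = j·6.283e+04·0.00981 = 0 + j616.4 Ω
Step 3 — Ladder network (open output): work backward from the far end, alternating series and parallel combinations. Z_in = 217.9 + j53.33 Ω = 224.3∠13.8° Ω.

Z = 217.9 + j53.33 Ω = 224.3∠13.8° Ω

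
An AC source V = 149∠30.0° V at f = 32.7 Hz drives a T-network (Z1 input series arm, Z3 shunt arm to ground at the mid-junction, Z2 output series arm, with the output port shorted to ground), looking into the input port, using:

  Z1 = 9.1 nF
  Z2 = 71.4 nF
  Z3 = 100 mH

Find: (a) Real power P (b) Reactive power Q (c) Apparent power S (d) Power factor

Step 1 — Angular frequency: ω = 2π·f = 2π·32.7 = 205.5 rad/s.
Step 2 — Component impedances:
  Z1: Z = 1/(jωC) = -j/(ω·C) = 0 - j5.348e+05 Ω
  Z2: Z = 1/(jωC) = -j/(ω·C) = 0 - j6.817e+04 Ω
  Z3: Z = jωL = j·205.5·0.1 = 0 + j20.55 Ω
Step 3 — With the output port shorted to ground, the output series arm Z2 runs from the junction to ground; the shunt arm Z3 also runs from the junction to ground. They appear in parallel: Z3 || Z2 = 0 + j20.55 Ω.
Step 4 — Series with input arm Z1: Z_in = Z1 + (Z3 || Z2) = 0 - j5.348e+05 Ω = 5.348e+05∠-90.0° Ω.
Step 5 — Source phasor: V = 149∠30.0° V = 129 + j74.5 V.
Step 6 — Current: I = V / Z = -0.0001393 + j0.0002413 A = 0.0002786∠120.0° A.
Step 7 — Complex power: S = V·I* = 0 - j0.04151 VA.
Step 8 — Real power: P = Re(S) = 0 W.
Step 9 — Reactive power: Q = Im(S) = -0.04151 VAR.
Step 10 — Apparent power: |S| = 0.04151 VA.
Step 11 — Power factor: PF = P/|S| = 0 (leading).

(a) P = 0 W  (b) Q = -0.04151 VAR  (c) S = 0.04151 VA  (d) PF = 0 (leading)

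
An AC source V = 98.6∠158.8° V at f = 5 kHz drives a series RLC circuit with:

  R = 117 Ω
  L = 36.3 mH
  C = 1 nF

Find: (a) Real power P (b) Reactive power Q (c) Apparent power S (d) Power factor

Step 1 — Angular frequency: ω = 2π·f = 2π·5000 = 3.142e+04 rad/s.
Step 2 — Component impedances:
  R: Z = R = 117 Ω
  L: Z = jωL = j·3.142e+04·0.0363 = 0 + j1140 Ω
  C: Z = 1/(jωC) = -j/(ω·C) = 0 - j3.183e+04 Ω
Step 3 — Series combination: Z_total = R + L + C = 117 - j3.069e+04 Ω = 3.069e+04∠-89.8° Ω.
Step 4 — Source phasor: V = 98.6∠158.8° V = -91.93 + j35.66 V.
Step 5 — Current: I = V / Z = -0.001173 - j0.002991 A = 0.003213∠-111.4° A.
Step 6 — Complex power: S = V·I* = 0.001208 - j0.3168 VA.
Step 7 — Real power: P = Re(S) = 0.001208 W.
Step 8 — Reactive power: Q = Im(S) = -0.3168 VAR.
Step 9 — Apparent power: |S| = 0.3168 VA.
Step 10 — Power factor: PF = P/|S| = 0.003812 (leading).

(a) P = 0.001208 W  (b) Q = -0.3168 VAR  (c) S = 0.3168 VA  (d) PF = 0.003812 (leading)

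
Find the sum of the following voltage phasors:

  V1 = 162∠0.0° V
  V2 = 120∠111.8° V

Step 1 — Convert each phasor to rectangular form:
  V1 = 162·(cos(0.0°) + j·sin(0.0°)) = 162 V
  V2 = 120·(cos(111.8°) + j·sin(111.8°)) = -44.56 + j111.4 V
Step 2 — Sum components: V_total = 117.4 + j111.4 V.
Step 3 — Convert to polar: |V_total| = 161.9 V, ∠V_total = 43.5°.

V_total = 161.9∠43.5° V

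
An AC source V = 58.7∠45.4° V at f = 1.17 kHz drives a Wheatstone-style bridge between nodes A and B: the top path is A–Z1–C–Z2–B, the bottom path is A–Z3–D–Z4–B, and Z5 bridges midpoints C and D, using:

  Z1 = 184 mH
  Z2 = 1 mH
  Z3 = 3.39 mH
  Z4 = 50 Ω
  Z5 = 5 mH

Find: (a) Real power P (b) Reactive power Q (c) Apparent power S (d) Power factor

Step 1 — Angular frequency: ω = 2π·f = 2π·1170 = 7351 rad/s.
Step 2 — Component impedances:
  Z1: Z = jωL = j·7351·0.184 = 0 + j1353 Ω
  Z2: Z = jωL = j·7351·0.001 = 0 + j7.351 Ω
  Z3: Z = jωL = j·7351·0.00339 = 0 + j24.92 Ω
  Z4: Z = R = 50 Ω
  Z5: Z = jωL = j·7351·0.005 = 0 + j36.76 Ω
Step 3 — Bridge requires nodal analysis (the Z5 bridge couples midpoints C and D, so the two paths cannot be reduced to a simple series/parallel combination). Setting node B to ground and injecting 1 A at node A, the 3-node admittance system at A, C, D solves to V_A = Z_AB = 20.71 + j48.47 Ω = 52.71∠66.9° Ω.
Step 4 — Source phasor: V = 58.7∠45.4° V = 41.22 + j41.8 V.
Step 5 — Current: I = V / Z = 1.036 - j0.4075 A = 1.114∠-21.5° A.
Step 6 — Complex power: S = V·I* = 25.69 + j60.12 VA.
Step 7 — Real power: P = Re(S) = 25.69 W.
Step 8 — Reactive power: Q = Im(S) = 60.12 VAR.
Step 9 — Apparent power: |S| = 65.38 VA.
Step 10 — Power factor: PF = P/|S| = 0.3929 (lagging).

(a) P = 25.69 W  (b) Q = 60.12 VAR  (c) S = 65.38 VA  (d) PF = 0.3929 (lagging)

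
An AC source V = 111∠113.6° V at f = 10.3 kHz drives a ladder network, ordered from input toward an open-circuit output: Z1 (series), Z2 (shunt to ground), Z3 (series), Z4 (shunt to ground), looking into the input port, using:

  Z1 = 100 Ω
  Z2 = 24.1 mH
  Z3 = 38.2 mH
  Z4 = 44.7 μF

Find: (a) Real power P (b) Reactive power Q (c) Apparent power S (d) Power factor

Step 1 — Angular frequency: ω = 2π·f = 2π·1.03e+04 = 6.472e+04 rad/s.
Step 2 — Component impedances:
  Z1: Z = R = 100 Ω
  Z2: Z = jωL = j·6.472e+04·0.0241 = 0 + j1560 Ω
  Z3: Z = jωL = j·6.472e+04·0.0382 = 0 + j2472 Ω
  Z4: Z = 1/(jωC) = -j/(ω·C) = 0 - j0.3457 Ω
Step 3 — Ladder network (open output): work backward from the far end, alternating series and parallel combinations. Z_in = 100 + j956.3 Ω = 961.5∠84.0° Ω.
Step 4 — Source phasor: V = 111∠113.6° V = -44.44 + j101.7 V.
Step 5 — Current: I = V / Z = 0.1004 + j0.05697 A = 0.1154∠29.6° A.
Step 6 — Complex power: S = V·I* = 1.333 + j12.74 VA.
Step 7 — Real power: P = Re(S) = 1.333 W.
Step 8 — Reactive power: Q = Im(S) = 12.74 VAR.
Step 9 — Apparent power: |S| = 12.81 VA.
Step 10 — Power factor: PF = P/|S| = 0.104 (lagging).

(a) P = 1.333 W  (b) Q = 12.74 VAR  (c) S = 12.81 VA  (d) PF = 0.104 (lagging)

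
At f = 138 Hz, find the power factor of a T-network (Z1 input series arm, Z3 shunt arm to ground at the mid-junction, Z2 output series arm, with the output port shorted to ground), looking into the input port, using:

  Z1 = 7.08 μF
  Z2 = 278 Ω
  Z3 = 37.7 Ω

Step 1 — Angular frequency: ω = 2π·f = 2π·138 = 867.1 rad/s.
Step 2 — Component impedances:
  Z1: Z = 1/(jωC) = -j/(ω·C) = 0 - j162.9 Ω
  Z2: Z = R = 278 Ω
  Z3: Z = R = 37.7 Ω
Step 3 — With the output port shorted to ground, the output series arm Z2 runs from the junction to ground; the shunt arm Z3 also runs from the junction to ground. They appear in parallel: Z3 || Z2 = 33.2 Ω.
Step 4 — Series with input arm Z1: Z_in = Z1 + (Z3 || Z2) = 33.2 - j162.9 Ω = 166.2∠-78.5° Ω.
Step 5 — Power factor: PF = cos(φ) = Re(Z)/|Z| = 33.198/166.24 = 0.1997.
Step 6 — Type: Im(Z) = -162.9 ⇒ leading (phase φ = -78.5°).

PF = 0.1997 (leading, φ = -78.5°)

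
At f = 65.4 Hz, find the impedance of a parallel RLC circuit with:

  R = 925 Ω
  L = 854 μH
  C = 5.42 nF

Step 1 — Angular frequency: ω = 2π·f = 2π·65.4 = 410.9 rad/s.
Step 2 — Component impedances:
  R: Z = R = 925 Ω
  L: Z = jωL = j·410.9·0.000854 = 0 + j0.3509 Ω
  C: Z = 1/(jωC) = -j/(ω·C) = 0 - j4.49e+05 Ω
Step 3 — Parallel combination: 1/Z_total = 1/R + 1/L + 1/C; Z_total = 0.0001331 + j0.3509 Ω = 0.3509∠90.0° Ω.

Z = 0.0001331 + j0.3509 Ω = 0.3509∠90.0° Ω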